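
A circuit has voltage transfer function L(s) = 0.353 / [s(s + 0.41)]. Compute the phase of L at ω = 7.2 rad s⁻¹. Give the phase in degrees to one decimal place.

∠(j7.2 + 0.41) = arctan(7.2/0.41) = 86.74°
∠(j7.2) = 90.00°
∠L(j7.2) = − (86.74° + 90.00°) = -176.74°

-176.7°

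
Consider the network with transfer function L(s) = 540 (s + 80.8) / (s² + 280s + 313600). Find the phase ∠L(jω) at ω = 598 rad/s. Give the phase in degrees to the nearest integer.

∠(j598 + 80.8) = arctan(598/80.8) = 82.30°
∠[(j598)² + 280(j598) + 313600] = ∠[-44004 + j1.6744e+05] = 104.72°
∠L(j598) = 82.30° − 104.72° = -22.42°

-22 deg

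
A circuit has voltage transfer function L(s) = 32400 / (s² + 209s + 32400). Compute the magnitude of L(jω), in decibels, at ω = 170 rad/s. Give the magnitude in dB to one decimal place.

|(j170)² + 209(j170) + 32400| = |3500 + j35530| = 3.57e+04
|L(j170)| = 32400 / 3.57e+04 = 0.90751
20 log₁₀(0.90751) = -0.84 dB

-0.8 dB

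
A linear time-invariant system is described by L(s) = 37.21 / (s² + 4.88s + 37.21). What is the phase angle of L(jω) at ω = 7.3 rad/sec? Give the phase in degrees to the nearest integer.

∠[(j7.3)² + 4.88(j7.3) + 37.21] = ∠[-16.08 + j35.624] = 114.29°
∠L(j7.3) = −114.29° = -114.29°

-114°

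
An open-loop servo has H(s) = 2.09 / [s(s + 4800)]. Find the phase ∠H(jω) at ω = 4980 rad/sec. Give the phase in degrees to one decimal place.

∠(j4980 + 4800) = arctan(4980/4800) = 46.05°
∠(j4980) = 90.00°
∠H(j4980) = − (46.05° + 90.00°) = -136.05°

-136.1°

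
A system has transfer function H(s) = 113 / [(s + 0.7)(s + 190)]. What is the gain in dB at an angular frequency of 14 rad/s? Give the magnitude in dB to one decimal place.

-27.5 dB

|j14 + 0.7| = √(14² + 0.7²) = 14.02
|j14 + 190| = √(14² + 190²) = 190.5
|H(j14)| = 113 / (14.02 × 190.5) = 0.042313
20 log₁₀(0.042313) = -27.47 dB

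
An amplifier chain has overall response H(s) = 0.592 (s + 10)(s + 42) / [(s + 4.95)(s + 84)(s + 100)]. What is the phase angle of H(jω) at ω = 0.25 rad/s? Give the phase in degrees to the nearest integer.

∠(j0.25 + 10) = arctan(0.25/10) = 1.43°
∠(j0.25 + 42) = arctan(0.25/42) = 0.34°
∠(j0.25 + 4.95) = arctan(0.25/4.95) = 2.89°
∠(j0.25 + 84) = arctan(0.25/84) = 0.17°
∠(j0.25 + 100) = arctan(0.25/100) = 0.14°
∠H(j0.25) = 1.43° + 0.34° − (2.89° + 0.17° + 0.14°) = -1.43°

-1°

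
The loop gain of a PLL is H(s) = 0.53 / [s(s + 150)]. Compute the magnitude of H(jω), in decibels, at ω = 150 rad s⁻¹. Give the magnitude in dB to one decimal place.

-95.6 dB

|j150 + 150| = √(150² + 150²) = 212.1
|j150| = 150
|H(j150)| = 0.53 / (212.1 × 150) = 1.6656e-05
20 log₁₀(1.6656e-05) = -95.57 dB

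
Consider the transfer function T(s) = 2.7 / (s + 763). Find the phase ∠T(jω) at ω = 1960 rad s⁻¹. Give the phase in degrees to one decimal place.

∠(j1960 + 763) = arctan(1960/763) = 68.73°
∠T(j1960) = −68.73° = -68.73°

-68.7°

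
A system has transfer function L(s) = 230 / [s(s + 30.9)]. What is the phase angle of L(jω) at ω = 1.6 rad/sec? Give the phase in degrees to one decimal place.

-93.0°

∠(j1.6 + 30.9) = arctan(1.6/30.9) = 2.96°
∠(j1.6) = 90.00°
∠L(j1.6) = − (2.96° + 90.00°) = -92.96°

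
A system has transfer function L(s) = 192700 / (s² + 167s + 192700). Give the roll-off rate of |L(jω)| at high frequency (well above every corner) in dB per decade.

-40 dB/decade

With 0 zeros and 2 poles, the high-frequency asymptotic slope is 20 × (0 − 2) = -40 dB/decade.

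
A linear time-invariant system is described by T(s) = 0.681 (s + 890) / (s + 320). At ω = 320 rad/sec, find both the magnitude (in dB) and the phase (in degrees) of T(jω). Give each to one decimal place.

|T| = 3.1 dB, ∠T = -25.2°

|j320 + 890| = √(320² + 890²) = 945.8
|j320 + 320| = √(320² + 320²) = 452.5
|T(j320)| = 0.681 × 945.8 / 452.5 = 1.4232
20 log₁₀(1.4232) = 3.07 dB
∠(j320 + 890) = arctan(320/890) = 19.78°
∠(j320 + 320) = arctan(320/320) = 45.00°
∠T(j320) = 19.78° − 45.00° = -25.22°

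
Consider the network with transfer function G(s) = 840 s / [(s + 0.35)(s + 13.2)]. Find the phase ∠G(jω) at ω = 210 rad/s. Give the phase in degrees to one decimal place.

-86.3°

∠(j210) = 90.00°
∠(j210 + 0.35) = arctan(210/0.35) = 89.90°
∠(j210 + 13.2) = arctan(210/13.2) = 86.40°
∠G(j210) = 90.00° − (89.90° + 86.40°) = -86.31°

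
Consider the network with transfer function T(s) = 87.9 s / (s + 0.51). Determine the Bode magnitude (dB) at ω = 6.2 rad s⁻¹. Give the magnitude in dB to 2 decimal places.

|j6.2| = 6.2
|j6.2 + 0.51| = √(6.2² + 0.51²) = 6.221
|T(j6.2)| = 87.9 × 6.2 / 6.221 = 87.604
20 log₁₀(87.604) = 38.850 dB

38.85 dB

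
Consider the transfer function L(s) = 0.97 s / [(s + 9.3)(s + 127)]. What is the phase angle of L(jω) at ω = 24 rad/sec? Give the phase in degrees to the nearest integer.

∠(j24) = 90.00°
∠(j24 + 9.3) = arctan(24/9.3) = 68.82°
∠(j24 + 127) = arctan(24/127) = 10.70°
∠L(j24) = 90.00° − (68.82° + 10.70°) = 10.48°

10°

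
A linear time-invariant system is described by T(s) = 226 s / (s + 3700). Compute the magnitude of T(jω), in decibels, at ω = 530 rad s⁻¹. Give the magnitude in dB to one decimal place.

30.1 dB

|j530| = 530
|j530 + 3700| = √(530² + 3700²) = 3738
|T(j530)| = 226 × 530 / 3738 = 32.046
20 log₁₀(32.046) = 30.12 dB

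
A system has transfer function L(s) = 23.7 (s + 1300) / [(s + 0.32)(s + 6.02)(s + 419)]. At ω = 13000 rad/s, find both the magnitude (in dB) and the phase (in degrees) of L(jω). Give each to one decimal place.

|j13000 + 1300| = √(13000² + 1300²) = 1.306e+04
|j13000 + 0.32| = √(13000² + 0.32²) = 1.3e+04
|j13000 + 6.02| = √(13000² + 6.02²) = 1.3e+04
|j13000 + 419| = √(13000² + 419²) = 1.301e+04
|L(j13000)| = 23.7 × 1.306e+04 / (1.3e+04 × 1.3e+04 × 1.301e+04) = 1.4086e-07
20 log₁₀(1.4086e-07) = -137.02 dB
∠(j13000 + 1300) = arctan(13000/1300) = 84.29°
∠(j13000 + 0.32) = arctan(13000/0.32) = 90.00°
∠(j13000 + 6.02) = arctan(13000/6.02) = 89.97°
∠(j13000 + 419) = arctan(13000/419) = 88.15°
∠L(j13000) = 84.29° − (90.00° + 89.97° + 88.15°) = -183.84°

|L| = -137.0 dB, ∠L = -183.8 deg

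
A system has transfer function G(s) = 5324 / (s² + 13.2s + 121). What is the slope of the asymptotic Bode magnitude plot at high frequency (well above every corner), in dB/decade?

With 0 zeros and 2 poles, the high-frequency asymptotic slope is 20 × (0 − 2) = -40 dB/decade.

-40 dB/decade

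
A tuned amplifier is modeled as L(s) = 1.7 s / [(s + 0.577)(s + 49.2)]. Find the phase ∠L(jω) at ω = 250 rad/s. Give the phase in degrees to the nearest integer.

-79°

∠(j250) = 90.00°
∠(j250 + 0.577) = arctan(250/0.577) = 89.87°
∠(j250 + 49.2) = arctan(250/49.2) = 78.87°
∠L(j250) = 90.00° − (89.87° + 78.87°) = -78.73°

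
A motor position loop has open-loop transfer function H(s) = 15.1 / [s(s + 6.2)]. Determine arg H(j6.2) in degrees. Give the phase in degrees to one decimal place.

∠(j6.2 + 6.2) = arctan(6.2/6.2) = 45.00°
∠(j6.2) = 90.00°
∠H(j6.2) = − (45.00° + 90.00°) = -135.00°

-135.0 deg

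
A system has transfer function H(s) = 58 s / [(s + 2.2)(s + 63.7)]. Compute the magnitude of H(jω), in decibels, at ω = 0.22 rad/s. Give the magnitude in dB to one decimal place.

|j0.22| = 0.22
|j0.22 + 2.2| = √(0.22² + 2.2²) = 2.211
|j0.22 + 63.7| = √(0.22² + 63.7²) = 63.7
|H(j0.22)| = 58 × 0.22 / (2.211 × 63.7) = 0.090599
20 log₁₀(0.090599) = -20.86 dB

-20.9 dB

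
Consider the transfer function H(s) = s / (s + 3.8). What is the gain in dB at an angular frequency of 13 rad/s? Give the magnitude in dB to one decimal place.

-0.4 dB

|j13| = 13
|j13 + 3.8| = √(13² + 3.8²) = 13.54
|H(j13)| = 1 × 13 / 13.54 = 0.95983
20 log₁₀(0.95983) = -0.36 dB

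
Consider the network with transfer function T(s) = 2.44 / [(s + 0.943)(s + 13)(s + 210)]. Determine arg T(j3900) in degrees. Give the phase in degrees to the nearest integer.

-267°

∠(j3900 + 0.943) = arctan(3900/0.943) = 89.99°
∠(j3900 + 13) = arctan(3900/13) = 89.81°
∠(j3900 + 210) = arctan(3900/210) = 86.92°
∠T(j3900) = − (89.99° + 89.81° + 86.92°) = -266.71°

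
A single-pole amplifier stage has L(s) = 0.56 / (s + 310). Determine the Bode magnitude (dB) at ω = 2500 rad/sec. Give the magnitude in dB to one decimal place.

|j2500 + 310| = √(2500² + 310²) = 2519
|L(j2500)| = 0.56 / 2519 = 0.0002223
20 log₁₀(0.0002223) = -73.06 dB

-73.1 dB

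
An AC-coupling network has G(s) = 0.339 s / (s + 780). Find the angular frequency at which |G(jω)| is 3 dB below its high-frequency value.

For a single-pole high-pass, the −3 dB point is at the pole: ω = 780 rad/s.

780 rad/s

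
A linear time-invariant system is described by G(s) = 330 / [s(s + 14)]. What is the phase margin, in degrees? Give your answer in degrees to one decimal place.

Gain crossover: |G(jω)| = 1 at ω ≈ 15.7 rad/s.
∠G(j15.7) = −90° − arctan(15.7/14) ≈ -138.26°
PM = 180° + (-138.26°) = 41.74°

41.7°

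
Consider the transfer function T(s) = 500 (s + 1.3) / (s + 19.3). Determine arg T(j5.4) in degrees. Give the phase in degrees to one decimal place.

∠(j5.4 + 1.3) = arctan(5.4/1.3) = 76.46°
∠(j5.4 + 19.3) = arctan(5.4/19.3) = 15.63°
∠T(j5.4) = 76.46° − 15.63° = 60.83°

60.8 deg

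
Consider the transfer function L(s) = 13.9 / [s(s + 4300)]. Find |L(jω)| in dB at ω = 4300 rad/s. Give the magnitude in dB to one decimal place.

|j4300 + 4300| = √(4300² + 4300²) = 6081
|j4300| = 4300
|L(j4300)| = 13.9 / (6081 × 4300) = 5.3157e-07
20 log₁₀(5.3157e-07) = -125.49 dB

-125.5 dB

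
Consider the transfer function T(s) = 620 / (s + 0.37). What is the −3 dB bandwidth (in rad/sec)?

For a single-pole low-pass, the −3 dB point is at the pole: ω = 0.37 rad/sec.

0.37 rad/sec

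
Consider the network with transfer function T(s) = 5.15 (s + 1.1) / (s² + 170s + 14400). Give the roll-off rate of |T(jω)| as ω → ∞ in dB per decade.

-20 dB/decade

With 1 zero and 2 poles, the high-frequency asymptotic slope is 20 × (1 − 2) = -20 dB/decade.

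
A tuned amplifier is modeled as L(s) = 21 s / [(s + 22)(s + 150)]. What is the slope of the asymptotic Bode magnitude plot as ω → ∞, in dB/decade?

With 1 zero and 2 poles, the high-frequency asymptotic slope is 20 × (1 − 2) = -20 dB/decade.

-20 dB/decade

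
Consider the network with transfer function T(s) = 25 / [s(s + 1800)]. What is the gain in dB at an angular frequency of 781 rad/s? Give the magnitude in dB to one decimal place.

|j781 + 1800| = √(781² + 1800²) = 1962
|j781| = 781
|T(j781)| = 25 / (1962 × 781) = 1.6314e-05
20 log₁₀(1.6314e-05) = -95.75 dB

-95.7 dB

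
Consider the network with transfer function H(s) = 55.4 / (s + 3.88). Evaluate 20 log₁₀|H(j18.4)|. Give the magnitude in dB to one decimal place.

9.4 dB

|j18.4 + 3.88| = √(18.4² + 3.88²) = 18.8
|H(j18.4)| = 55.4 / 18.8 = 2.9461
20 log₁₀(2.9461) = 9.38 dB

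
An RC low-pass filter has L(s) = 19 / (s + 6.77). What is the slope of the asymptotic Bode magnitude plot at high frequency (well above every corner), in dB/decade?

-20 dB/decade

With 0 zeros and 1 pole, the high-frequency asymptotic slope is 20 × (0 − 1) = -20 dB/decade.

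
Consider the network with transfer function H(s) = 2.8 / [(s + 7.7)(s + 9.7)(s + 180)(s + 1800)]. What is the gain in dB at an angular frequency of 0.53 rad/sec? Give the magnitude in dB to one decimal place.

|j0.53 + 7.7| = √(0.53² + 7.7²) = 7.718
|j0.53 + 9.7| = √(0.53² + 9.7²) = 9.714
|j0.53 + 180| = √(0.53² + 180²) = 180
|j0.53 + 1800| = √(0.53² + 1800²) = 1800
|H(j0.53)| = 2.8 / (7.718 × 9.714 × 180 × 1800) = 1.1526e-07
20 log₁₀(1.1526e-07) = -138.77 dB

-138.8 dB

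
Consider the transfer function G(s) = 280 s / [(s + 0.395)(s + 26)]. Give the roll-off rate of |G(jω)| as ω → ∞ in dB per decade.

With 1 zero and 2 poles, the high-frequency asymptotic slope is 20 × (1 − 2) = -20 dB/decade.

-20 dB/decade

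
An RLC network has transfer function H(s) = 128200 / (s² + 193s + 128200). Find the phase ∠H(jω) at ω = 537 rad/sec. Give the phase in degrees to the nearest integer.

∠[(j537)² + 193(j537) + 128200] = ∠[-1.6017e+05 + j1.0364e+05] = 147.09°
∠H(j537) = −147.09° = -147.09°

-147 deg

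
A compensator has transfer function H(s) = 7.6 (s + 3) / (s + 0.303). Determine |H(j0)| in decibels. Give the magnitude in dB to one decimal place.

H(0) = 7.6 × 3 / 0.303 = 75.248
20 log₁₀(75.248) = 37.53 dB

37.5 dB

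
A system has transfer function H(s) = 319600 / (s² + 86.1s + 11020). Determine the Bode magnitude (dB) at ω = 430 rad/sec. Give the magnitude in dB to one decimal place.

5.1 dB

|(j430)² + 86.1(j430) + 11020| = |-1.7388e+05 + j37023| = 1.778e+05
|H(j430)| = 319600 / 1.778e+05 = 1.7977
20 log₁₀(1.7977) = 5.09 dB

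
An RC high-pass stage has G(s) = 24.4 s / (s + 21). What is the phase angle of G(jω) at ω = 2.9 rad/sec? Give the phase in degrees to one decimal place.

82.1°

∠(j2.9) = 90.00°
∠(j2.9 + 21) = arctan(2.9/21) = 7.86°
∠G(j2.9) = 90.00° − 7.86° = 82.14°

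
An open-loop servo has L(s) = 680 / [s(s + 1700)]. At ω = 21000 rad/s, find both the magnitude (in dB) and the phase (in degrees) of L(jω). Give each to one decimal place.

|L| = -116.3 dB, ∠L = -175.4°

|j21000 + 1700| = √(21000² + 1700²) = 2.107e+04
|j21000| = 2.1e+04
|L(j21000)| = 680 / (2.107e+04 × 2.1e+04) = 1.5369e-06
20 log₁₀(1.5369e-06) = -116.27 dB
∠(j21000 + 1700) = arctan(21000/1700) = 85.37°
∠(j21000) = 90.00°
∠L(j21000) = − (85.37° + 90.00°) = -175.37°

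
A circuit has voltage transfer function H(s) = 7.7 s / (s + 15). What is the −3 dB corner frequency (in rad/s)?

For a single-pole high-pass, the −3 dB point is at the pole: ω = 15 rad/s.

15 rad/s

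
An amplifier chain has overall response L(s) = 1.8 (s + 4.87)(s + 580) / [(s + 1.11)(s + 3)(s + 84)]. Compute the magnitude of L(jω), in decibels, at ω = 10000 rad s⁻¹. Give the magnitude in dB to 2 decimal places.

-74.88 dB

|j10000 + 4.87| = √(10000² + 4.87²) = 1e+04
|j10000 + 580| = √(10000² + 580²) = 1.002e+04
|j10000 + 1.11| = √(10000² + 1.11²) = 1e+04
|j10000 + 3| = √(10000² + 3²) = 1e+04
|j10000 + 84| = √(10000² + 84²) = 1e+04
|L(j10000)| = 1.8 × 1e+04 × 1.002e+04 / (1e+04 × 1e+04 × 1e+04) = 0.0001803
20 log₁₀(0.0001803) = -74.880 dB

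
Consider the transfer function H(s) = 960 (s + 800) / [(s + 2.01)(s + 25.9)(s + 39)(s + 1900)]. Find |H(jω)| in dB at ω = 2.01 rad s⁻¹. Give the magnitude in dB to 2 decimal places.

|j2.01 + 800| = √(2.01² + 800²) = 800
|j2.01 + 2.01| = √(2.01² + 2.01²) = 2.843
|j2.01 + 25.9| = √(2.01² + 25.9²) = 25.98
|j2.01 + 39| = √(2.01² + 39²) = 39.05
|j2.01 + 1900| = √(2.01² + 1900²) = 1900
|H(j2.01)| = 960 × 800 / (2.843 × 25.98 × 39.05 × 1900) = 0.14017
20 log₁₀(0.14017) = -17.067 dB

-17.07 dB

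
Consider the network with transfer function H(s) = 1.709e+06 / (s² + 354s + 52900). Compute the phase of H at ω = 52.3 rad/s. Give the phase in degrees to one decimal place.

∠[(j52.3)² + 354(j52.3) + 52900] = ∠[50165 + j18514] = 20.26°
∠H(j52.3) = −20.26° = -20.26°

-20.3°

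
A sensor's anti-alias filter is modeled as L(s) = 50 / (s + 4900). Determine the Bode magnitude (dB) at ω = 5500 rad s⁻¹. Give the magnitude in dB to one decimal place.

|j5500 + 4900| = √(5500² + 4900²) = 7366
|L(j5500)| = 50 / 7366 = 0.0067878
20 log₁₀(0.0067878) = -43.37 dB

-43.4 dB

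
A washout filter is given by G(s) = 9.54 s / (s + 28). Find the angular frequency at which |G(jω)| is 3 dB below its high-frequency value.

28 rad/s

For a single-pole high-pass, the −3 dB point is at the pole: ω = 28 rad/s.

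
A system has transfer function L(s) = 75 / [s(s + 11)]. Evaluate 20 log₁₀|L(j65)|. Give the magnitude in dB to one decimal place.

|j65 + 11| = √(65² + 11²) = 65.92
|j65| = 65
|L(j65)| = 75 / (65.92 × 65) = 0.017503
20 log₁₀(0.017503) = -35.14 dB

-35.1 dB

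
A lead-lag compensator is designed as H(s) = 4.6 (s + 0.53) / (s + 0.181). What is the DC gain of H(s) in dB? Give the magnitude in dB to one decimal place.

H(0) = 4.6 × 0.53 / 0.181 = 13.47
20 log₁₀(13.47) = 22.59 dB

22.6 dB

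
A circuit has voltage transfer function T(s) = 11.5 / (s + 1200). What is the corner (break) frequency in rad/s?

The single real pole at s = −1200 gives a corner at ω = 1200 rad/s.

1200 rad/s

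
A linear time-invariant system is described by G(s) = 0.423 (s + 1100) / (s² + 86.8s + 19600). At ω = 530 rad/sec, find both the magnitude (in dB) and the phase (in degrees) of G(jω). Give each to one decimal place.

|G| = -54.2 dB, ∠G = -144.3°

|j530 + 1100| = √(530² + 1100²) = 1221
|(j530)² + 86.8(j530) + 19600| = |-2.613e+05 + j46004| = 2.653e+05
|G(j530)| = 0.423 × 1221 / 2.653e+05 = 0.0019467
20 log₁₀(0.0019467) = -54.21 dB
∠(j530 + 1100) = arctan(530/1100) = 25.73°
∠[(j530)² + 86.8(j530) + 19600] = ∠[-2.613e+05 + j46004] = 170.01°
∠G(j530) = 25.73° − 170.01° = -144.29°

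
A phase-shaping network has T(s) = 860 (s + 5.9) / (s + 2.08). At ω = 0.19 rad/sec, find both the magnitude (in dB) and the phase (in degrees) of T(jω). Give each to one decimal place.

|j0.19 + 5.9| = √(0.19² + 5.9²) = 5.903
|j0.19 + 2.08| = √(0.19² + 2.08²) = 2.089
|T(j0.19)| = 860 × 5.903 / 2.089 = 2430.6
20 log₁₀(2430.6) = 67.71 dB
∠(j0.19 + 5.9) = arctan(0.19/5.9) = 1.84°
∠(j0.19 + 2.08) = arctan(0.19/2.08) = 5.22°
∠T(j0.19) = 1.84° − 5.22° = -3.37°

|T| = 67.7 dB, ∠T = -3.4°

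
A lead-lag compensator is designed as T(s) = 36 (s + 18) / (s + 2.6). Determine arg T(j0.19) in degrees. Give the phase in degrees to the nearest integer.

∠(j0.19 + 18) = arctan(0.19/18) = 0.60°
∠(j0.19 + 2.6) = arctan(0.19/2.6) = 4.18°
∠T(j0.19) = 0.60° − 4.18° = -3.57°

-4°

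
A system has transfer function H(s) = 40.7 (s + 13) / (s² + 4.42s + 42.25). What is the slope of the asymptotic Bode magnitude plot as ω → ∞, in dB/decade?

With 1 zero and 2 poles, the high-frequency asymptotic slope is 20 × (1 − 2) = -20 dB/decade.

-20 dB/decade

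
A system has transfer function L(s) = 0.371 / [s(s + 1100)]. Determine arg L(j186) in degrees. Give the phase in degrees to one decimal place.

∠(j186 + 1100) = arctan(186/1100) = 9.60°
∠(j186) = 90.00°
∠L(j186) = − (9.60° + 90.00°) = -99.60°

-99.6°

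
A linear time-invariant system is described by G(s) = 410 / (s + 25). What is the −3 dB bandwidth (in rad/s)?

25 rad/s

For a single-pole low-pass, the −3 dB point is at the pole: ω = 25 rad/s.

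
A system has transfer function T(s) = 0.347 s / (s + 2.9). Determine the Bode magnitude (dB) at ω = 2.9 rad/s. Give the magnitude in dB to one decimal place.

|j2.9| = 2.9
|j2.9 + 2.9| = √(2.9² + 2.9²) = 4.101
|T(j2.9)| = 0.347 × 2.9 / 4.101 = 0.24537
20 log₁₀(0.24537) = -12.20 dB

-12.2 dB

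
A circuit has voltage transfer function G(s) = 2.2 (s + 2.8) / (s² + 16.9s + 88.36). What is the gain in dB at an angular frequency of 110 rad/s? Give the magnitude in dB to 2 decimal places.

|j110 + 2.8| = √(110² + 2.8²) = 110
|(j110)² + 16.9(j110) + 88.36| = |-12012 + j1859| = 1.215e+04
|G(j110)| = 2.2 × 110 / 1.215e+04 = 0.019917
20 log₁₀(0.019917) = -34.016 dB

-34.02 dB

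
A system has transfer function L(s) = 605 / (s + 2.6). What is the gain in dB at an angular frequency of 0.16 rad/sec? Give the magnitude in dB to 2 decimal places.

47.32 dB

|j0.16 + 2.6| = √(0.16² + 2.6²) = 2.605
|L(j0.16)| = 605 / 2.605 = 232.25
20 log₁₀(232.25) = 47.319 dB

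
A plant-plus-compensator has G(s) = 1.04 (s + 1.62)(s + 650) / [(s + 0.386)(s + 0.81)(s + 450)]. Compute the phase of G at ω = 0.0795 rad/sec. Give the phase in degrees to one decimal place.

∠(j0.0795 + 1.62) = arctan(0.0795/1.62) = 2.81°
∠(j0.0795 + 650) = arctan(0.0795/650) = 0.01°
∠(j0.0795 + 0.386) = arctan(0.0795/0.386) = 11.64°
∠(j0.0795 + 0.81) = arctan(0.0795/0.81) = 5.61°
∠(j0.0795 + 450) = arctan(0.0795/450) = 0.01°
∠G(j0.0795) = 2.81° + 0.01° − (11.64° + 5.61° + 0.01°) = -14.44°

-14.4°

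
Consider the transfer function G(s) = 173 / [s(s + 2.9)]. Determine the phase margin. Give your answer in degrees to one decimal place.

Gain crossover: |G(jω)| = 1 at ω ≈ 13 rad/s.
∠G(j13) = −90° − arctan(13/2.9) ≈ -167.42°
PM = 180° + (-167.42°) = 12.58°

12.6°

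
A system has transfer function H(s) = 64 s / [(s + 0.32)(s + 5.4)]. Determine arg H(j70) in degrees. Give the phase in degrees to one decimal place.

-85.3°

∠(j70) = 90.00°
∠(j70 + 0.32) = arctan(70/0.32) = 89.74°
∠(j70 + 5.4) = arctan(70/5.4) = 85.59°
∠H(j70) = 90.00° − (89.74° + 85.59°) = -85.33°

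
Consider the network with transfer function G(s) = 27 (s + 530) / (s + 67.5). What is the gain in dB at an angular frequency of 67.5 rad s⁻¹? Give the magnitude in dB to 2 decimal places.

|j67.5 + 530| = √(67.5² + 530²) = 534.3
|j67.5 + 67.5| = √(67.5² + 67.5²) = 95.46
|G(j67.5)| = 27 × 534.3 / 95.46 = 151.12
20 log₁₀(151.12) = 43.586 dB

43.59 dB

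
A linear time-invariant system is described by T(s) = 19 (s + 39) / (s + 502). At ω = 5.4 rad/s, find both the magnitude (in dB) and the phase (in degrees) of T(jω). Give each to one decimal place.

|T| = 3.5 dB, ∠T = 7.3 deg

|j5.4 + 39| = √(5.4² + 39²) = 39.37
|j5.4 + 502| = √(5.4² + 502²) = 502
|T(j5.4)| = 19 × 39.37 / 502 = 1.4901
20 log₁₀(1.4901) = 3.46 dB
∠(j5.4 + 39) = arctan(5.4/39) = 7.88°
∠(j5.4 + 502) = arctan(5.4/502) = 0.62°
∠T(j5.4) = 7.88° − 0.62° = 7.27°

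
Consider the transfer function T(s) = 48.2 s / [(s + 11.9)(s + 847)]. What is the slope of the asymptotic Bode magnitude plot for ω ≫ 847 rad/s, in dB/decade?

With 1 zero and 2 poles, the high-frequency asymptotic slope is 20 × (1 − 2) = -20 dB/decade.

-20 dB/decade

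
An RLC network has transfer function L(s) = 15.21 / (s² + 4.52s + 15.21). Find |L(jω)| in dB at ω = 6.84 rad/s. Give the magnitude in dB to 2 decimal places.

-9.26 dB

|(j6.84)² + 4.52(j6.84) + 15.21| = |-31.576 + j30.917| = 44.19
|L(j6.84)| = 15.21 / 44.19 = 0.34419
20 log₁₀(0.34419) = -9.264 dB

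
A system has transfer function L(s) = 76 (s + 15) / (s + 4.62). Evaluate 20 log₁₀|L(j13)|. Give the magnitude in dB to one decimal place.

40.8 dB

|j13 + 15| = √(13² + 15²) = 19.85
|j13 + 4.62| = √(13² + 4.62²) = 13.8
|L(j13)| = 76 × 19.85 / 13.8 = 109.34
20 log₁₀(109.34) = 40.78 dB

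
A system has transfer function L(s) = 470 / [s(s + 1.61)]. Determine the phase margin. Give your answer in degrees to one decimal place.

4.3°

Gain crossover: |L(jω)| = 1 at ω ≈ 21.6 rad/s.
∠L(j21.6) = −90° − arctan(21.6/1.61) ≈ -175.75°
PM = 180° + (-175.75°) = 4.25°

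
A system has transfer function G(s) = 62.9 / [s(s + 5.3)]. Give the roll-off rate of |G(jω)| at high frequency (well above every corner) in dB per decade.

With 0 zeros and 2 poles, the high-frequency asymptotic slope is 20 × (0 − 2) = -40 dB/decade.

-40 dB/decade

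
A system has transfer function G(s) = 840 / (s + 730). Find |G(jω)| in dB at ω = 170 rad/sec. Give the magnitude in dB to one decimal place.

|j170 + 730| = √(170² + 730²) = 749.5
|G(j170)| = 840 / 749.5 = 1.1207
20 log₁₀(1.1207) = 0.99 dB

1.0 dB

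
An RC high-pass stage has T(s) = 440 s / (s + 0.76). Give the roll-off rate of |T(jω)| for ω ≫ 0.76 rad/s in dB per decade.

With 1 zero and 1 pole, the high-frequency asymptotic slope is 20 × (1 − 1) = 0 dB/decade.

0 dB/decade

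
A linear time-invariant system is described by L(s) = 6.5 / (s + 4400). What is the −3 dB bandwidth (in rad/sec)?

For a single-pole low-pass, the −3 dB point is at the pole: ω = 4400 rad/sec.

4400 rad/sec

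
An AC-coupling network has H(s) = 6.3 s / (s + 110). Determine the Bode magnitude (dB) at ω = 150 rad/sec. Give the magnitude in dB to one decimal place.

14.1 dB

|j150| = 150
|j150 + 110| = √(150² + 110²) = 186
|H(j150)| = 6.3 × 150 / 186 = 5.0804
20 log₁₀(5.0804) = 14.12 dB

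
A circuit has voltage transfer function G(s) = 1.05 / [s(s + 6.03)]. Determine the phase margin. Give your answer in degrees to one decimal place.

Gain crossover: |G(jω)| = 1 at ω ≈ 0.174 rad/sec.
∠G(j0.174) = −90° − arctan(0.174/6.03) ≈ -91.65°
PM = 180° + (-91.65°) = 88.35°

88.3 deg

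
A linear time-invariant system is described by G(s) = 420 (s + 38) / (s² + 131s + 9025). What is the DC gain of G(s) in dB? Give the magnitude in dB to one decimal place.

5.0 dB

G(0) = 420 × 38 / 9025 = 1.7684
20 log₁₀(1.7684) = 4.95 dB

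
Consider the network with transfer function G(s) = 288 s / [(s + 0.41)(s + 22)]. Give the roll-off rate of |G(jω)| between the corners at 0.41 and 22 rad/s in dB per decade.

In this band the factors already past their corner are: 1 differentiator zero, pole at 0.41; net slope = 0 dB/decade.

0 dB/decade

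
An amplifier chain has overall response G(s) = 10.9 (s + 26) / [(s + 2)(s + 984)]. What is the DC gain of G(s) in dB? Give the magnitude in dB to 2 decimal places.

G(0) = 10.9 × 26 / (2 × 984) = 0.144
20 log₁₀(0.144) = -16.833 dB

-16.83 dB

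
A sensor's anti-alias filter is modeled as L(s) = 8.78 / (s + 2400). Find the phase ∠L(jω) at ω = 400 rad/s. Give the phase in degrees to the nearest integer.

∠(j400 + 2400) = arctan(400/2400) = 9.46°
∠L(j400) = −9.46° = -9.46°

-9°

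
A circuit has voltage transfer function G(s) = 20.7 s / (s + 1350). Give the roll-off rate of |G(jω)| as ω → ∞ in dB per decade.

With 1 zero and 1 pole, the high-frequency asymptotic slope is 20 × (1 − 1) = 0 dB/decade.

0 dB/decade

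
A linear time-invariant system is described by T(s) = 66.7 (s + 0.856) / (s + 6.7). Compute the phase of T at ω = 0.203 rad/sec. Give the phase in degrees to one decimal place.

∠(j0.203 + 0.856) = arctan(0.203/0.856) = 13.34°
∠(j0.203 + 6.7) = arctan(0.203/6.7) = 1.74°
∠T(j0.203) = 13.34° − 1.74° = 11.61°

11.6°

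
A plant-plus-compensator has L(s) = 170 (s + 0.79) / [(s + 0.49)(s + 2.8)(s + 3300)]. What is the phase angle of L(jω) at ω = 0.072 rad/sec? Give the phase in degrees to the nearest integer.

-5 deg

∠(j0.072 + 0.79) = arctan(0.072/0.79) = 5.21°
∠(j0.072 + 0.49) = arctan(0.072/0.49) = 8.36°
∠(j0.072 + 2.8) = arctan(0.072/2.8) = 1.47°
∠(j0.072 + 3300) = arctan(0.072/3300) = 0.00°
∠L(j0.072) = 5.21° − (8.36° + 1.47° + 0.00°) = -4.63°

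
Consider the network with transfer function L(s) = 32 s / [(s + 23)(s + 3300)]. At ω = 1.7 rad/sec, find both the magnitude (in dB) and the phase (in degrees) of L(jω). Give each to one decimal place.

|L| = -62.9 dB, ∠L = 85.7°

|j1.7| = 1.7
|j1.7 + 23| = √(1.7² + 23²) = 23.06
|j1.7 + 3300| = √(1.7² + 3300²) = 3300
|L(j1.7)| = 32 × 1.7 / (23.06 × 3300) = 0.00071478
20 log₁₀(0.00071478) = -62.92 dB
∠(j1.7) = 90.00°
∠(j1.7 + 23) = arctan(1.7/23) = 4.23°
∠(j1.7 + 3300) = arctan(1.7/3300) = 0.03°
∠L(j1.7) = 90.00° − (4.23° + 0.03°) = 85.74°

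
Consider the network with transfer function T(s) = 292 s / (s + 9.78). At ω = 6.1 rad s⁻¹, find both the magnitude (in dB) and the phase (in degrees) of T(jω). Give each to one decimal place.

|j6.1| = 6.1
|j6.1 + 9.78| = √(6.1² + 9.78²) = 11.53
|T(j6.1)| = 292 × 6.1 / 11.53 = 154.53
20 log₁₀(154.53) = 43.78 dB
∠(j6.1) = 90.00°
∠(j6.1 + 9.78) = arctan(6.1/9.78) = 31.95°
∠T(j6.1) = 90.00° − 31.95° = 58.05°

|T| = 43.8 dB, ∠T = 58.0°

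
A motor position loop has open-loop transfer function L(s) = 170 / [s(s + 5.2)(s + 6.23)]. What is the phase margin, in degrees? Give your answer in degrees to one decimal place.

Gain crossover: |L(jω)| = 1 at ω ≈ 3.69 rad/sec.
∠L(j3.69) = −90° − arctan(3.69/5.2) − arctan(3.69/6.23) ≈ -155.93°
PM = 180° + (-155.93°) = 24.07°

24.1°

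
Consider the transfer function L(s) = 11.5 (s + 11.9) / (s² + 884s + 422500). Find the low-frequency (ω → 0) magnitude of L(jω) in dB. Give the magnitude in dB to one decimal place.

-69.8 dB

L(0) = 11.5 × 11.9 / 422500 = 0.00032391
20 log₁₀(0.00032391) = -69.79 dB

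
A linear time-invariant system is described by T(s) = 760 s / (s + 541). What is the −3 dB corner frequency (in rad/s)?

For a single-pole high-pass, the −3 dB point is at the pole: ω = 541 rad/s.

541 rad/s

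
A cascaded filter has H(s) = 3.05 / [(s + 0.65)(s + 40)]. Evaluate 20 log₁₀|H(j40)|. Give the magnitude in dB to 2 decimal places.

-57.41 dB

|j40 + 0.65| = √(40² + 0.65²) = 40.01
|j40 + 40| = √(40² + 40²) = 56.57
|H(j40)| = 3.05 / (40.01 × 56.57) = 0.0013477
20 log₁₀(0.0013477) = -57.408 dB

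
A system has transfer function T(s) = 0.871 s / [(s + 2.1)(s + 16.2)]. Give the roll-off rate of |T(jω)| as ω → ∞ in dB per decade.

With 1 zero and 2 poles, the high-frequency asymptotic slope is 20 × (1 − 2) = -20 dB/decade.

-20 dB/decade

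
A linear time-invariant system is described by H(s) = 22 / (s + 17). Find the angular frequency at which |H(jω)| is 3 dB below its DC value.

17 rad/s

For a single-pole low-pass, the −3 dB point is at the pole: ω = 17 rad/s.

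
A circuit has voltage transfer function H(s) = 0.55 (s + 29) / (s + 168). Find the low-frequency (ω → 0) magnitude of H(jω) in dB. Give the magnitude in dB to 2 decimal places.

-20.45 dB

H(0) = 0.55 × 29 / 168 = 0.09494
20 log₁₀(0.09494) = -20.451 dB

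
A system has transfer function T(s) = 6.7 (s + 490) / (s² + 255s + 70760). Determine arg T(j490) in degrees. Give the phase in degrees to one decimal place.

-98.6 deg

∠(j490 + 490) = arctan(490/490) = 45.00°
∠[(j490)² + 255(j490) + 70760] = ∠[-1.6934e+05 + j1.2495e+05] = 143.58°
∠T(j490) = 45.00° − 143.58° = -98.58°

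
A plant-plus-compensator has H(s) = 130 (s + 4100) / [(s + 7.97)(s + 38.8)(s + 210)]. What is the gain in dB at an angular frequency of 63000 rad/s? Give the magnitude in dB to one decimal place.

-149.7 dB

|j63000 + 4100| = √(63000² + 4100²) = 6.313e+04
|j63000 + 7.97| = √(63000² + 7.97²) = 6.3e+04
|j63000 + 38.8| = √(63000² + 38.8²) = 6.3e+04
|j63000 + 210| = √(63000² + 210²) = 6.3e+04
|H(j63000)| = 130 × 6.313e+04 / (6.3e+04 × 6.3e+04 × 6.3e+04) = 3.2823e-08
20 log₁₀(3.2823e-08) = -149.68 dB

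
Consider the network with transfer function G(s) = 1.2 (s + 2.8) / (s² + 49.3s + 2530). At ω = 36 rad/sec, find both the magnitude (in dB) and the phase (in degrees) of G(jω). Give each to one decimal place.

|G| = -34.0 dB, ∠G = 30.4°

|j36 + 2.8| = √(36² + 2.8²) = 36.11
|(j36)² + 49.3(j36) + 2530| = |1234 + j1774.8| = 2162
|G(j36)| = 1.2 × 36.11 / 2162 = 0.020045
20 log₁₀(0.020045) = -33.96 dB
∠(j36 + 2.8) = arctan(36/2.8) = 85.55°
∠[(j36)² + 49.3(j36) + 2530] = ∠[1234 + j1774.8] = 55.19°
∠G(j36) = 85.55° − 55.19° = 30.36°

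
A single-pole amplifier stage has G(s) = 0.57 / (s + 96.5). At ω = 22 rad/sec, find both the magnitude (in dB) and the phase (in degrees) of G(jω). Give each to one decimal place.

|j22 + 96.5| = √(22² + 96.5²) = 98.98
|G(j22)| = 0.57 / 98.98 = 0.005759
20 log₁₀(0.005759) = -44.79 dB
∠(j22 + 96.5) = arctan(22/96.5) = 12.84°
∠G(j22) = −12.84° = -12.84°

|G| = -44.8 dB, ∠G = -12.8°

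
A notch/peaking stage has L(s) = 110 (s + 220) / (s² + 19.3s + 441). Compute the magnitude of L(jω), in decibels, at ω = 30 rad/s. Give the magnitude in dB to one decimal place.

30.4 dB

|j30 + 220| = √(30² + 220²) = 222
|(j30)² + 19.3(j30) + 441| = |-459 + j579| = 738.9
|L(j30)| = 110 × 222 / 738.9 = 33.056
20 log₁₀(33.056) = 30.39 dB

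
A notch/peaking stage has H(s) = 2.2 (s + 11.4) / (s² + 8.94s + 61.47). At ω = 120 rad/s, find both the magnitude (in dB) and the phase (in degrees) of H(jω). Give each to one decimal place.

|H| = -34.7 dB, ∠H = -91.1°

|j120 + 11.4| = √(120² + 11.4²) = 120.5
|(j120)² + 8.94(j120) + 61.47| = |-14339 + j1072.8| = 1.438e+04
|H(j120)| = 2.2 × 120.5 / 1.438e+04 = 0.018443
20 log₁₀(0.018443) = -34.68 dB
∠(j120 + 11.4) = arctan(120/11.4) = 84.57°
∠[(j120)² + 8.94(j120) + 61.47] = ∠[-14339 + j1072.8] = 175.72°
∠H(j120) = 84.57° − 175.72° = -91.15°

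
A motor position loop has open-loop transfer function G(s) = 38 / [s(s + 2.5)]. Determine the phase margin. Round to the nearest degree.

23°

Gain crossover: |G(jω)| = 1 at ω ≈ 5.92 rad/s.
∠G(j5.92) = −90° − arctan(5.92/2.5) ≈ -157.09°
PM = 180° + (-157.09°) = 22.91°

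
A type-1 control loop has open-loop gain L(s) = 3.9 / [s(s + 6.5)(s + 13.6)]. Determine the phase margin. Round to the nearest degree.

89°

Gain crossover: |L(jω)| = 1 at ω ≈ 0.0441 rad/s.
∠L(j0.0441) = −90° − arctan(0.0441/6.5) − arctan(0.0441/13.6) ≈ -90.57°
PM = 180° + (-90.57°) = 89.43°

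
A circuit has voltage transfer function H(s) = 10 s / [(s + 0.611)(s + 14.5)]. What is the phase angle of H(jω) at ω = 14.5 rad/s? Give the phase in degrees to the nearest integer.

∠(j14.5) = 90.00°
∠(j14.5 + 0.611) = arctan(14.5/0.611) = 87.59°
∠(j14.5 + 14.5) = arctan(14.5/14.5) = 45.00°
∠H(j14.5) = 90.00° − (87.59° + 45.00°) = -42.59°

-43°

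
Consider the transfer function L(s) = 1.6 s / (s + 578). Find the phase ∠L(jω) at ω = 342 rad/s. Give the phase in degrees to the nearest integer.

∠(j342) = 90.00°
∠(j342 + 578) = arctan(342/578) = 30.61°
∠L(j342) = 90.00° − 30.61° = 59.39°

59 deg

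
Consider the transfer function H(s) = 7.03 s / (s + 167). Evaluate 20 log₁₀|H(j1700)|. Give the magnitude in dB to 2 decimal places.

16.90 dB

|j1700| = 1700
|j1700 + 167| = √(1700² + 167²) = 1708
|H(j1700)| = 7.03 × 1700 / 1708 = 6.9963
20 log₁₀(6.9963) = 16.897 dB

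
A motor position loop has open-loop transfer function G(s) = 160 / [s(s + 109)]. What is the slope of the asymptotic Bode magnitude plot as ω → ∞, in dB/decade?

-40 dB/decade

With 0 zeros and 2 poles, the high-frequency asymptotic slope is 20 × (0 − 2) = -40 dB/decade.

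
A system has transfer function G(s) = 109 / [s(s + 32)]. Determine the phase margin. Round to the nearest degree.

Gain crossover: |G(jω)| = 1 at ω ≈ 3.39 rad/sec.
∠G(j3.39) = −90° − arctan(3.39/32) ≈ -96.04°
PM = 180° + (-96.04°) = 83.96°

84°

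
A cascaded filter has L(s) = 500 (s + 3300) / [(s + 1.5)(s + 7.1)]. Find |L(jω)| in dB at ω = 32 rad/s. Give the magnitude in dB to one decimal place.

|j32 + 3300| = √(32² + 3300²) = 3300
|j32 + 1.5| = √(32² + 1.5²) = 32.04
|j32 + 7.1| = √(32² + 7.1²) = 32.78
|L(j32)| = 500 × 3300 / (32.04 × 32.78) = 1571.4
20 log₁₀(1571.4) = 63.93 dB

63.9 dB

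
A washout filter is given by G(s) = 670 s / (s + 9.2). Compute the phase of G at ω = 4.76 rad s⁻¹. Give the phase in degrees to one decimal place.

∠(j4.76) = 90.00°
∠(j4.76 + 9.2) = arctan(4.76/9.2) = 27.36°
∠G(j4.76) = 90.00° − 27.36° = 62.64°

62.6°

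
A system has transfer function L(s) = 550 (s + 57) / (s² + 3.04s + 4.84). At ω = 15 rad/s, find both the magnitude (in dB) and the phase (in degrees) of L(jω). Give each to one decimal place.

|L| = 43.2 dB, ∠L = -153.6 deg

|j15 + 57| = √(15² + 57²) = 58.94
|(j15)² + 3.04(j15) + 4.84| = |-220.16 + j45.6| = 224.8
|L(j15)| = 550 × 58.94 / 224.8 = 144.18
20 log₁₀(144.18) = 43.18 dB
∠(j15 + 57) = arctan(15/57) = 14.74°
∠[(j15)² + 3.04(j15) + 4.84] = ∠[-220.16 + j45.6] = 168.30°
∠L(j15) = 14.74° − 168.30° = -153.55°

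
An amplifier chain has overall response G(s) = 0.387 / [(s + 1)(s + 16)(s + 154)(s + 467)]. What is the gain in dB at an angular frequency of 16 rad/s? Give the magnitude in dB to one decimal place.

-156.6 dB

|j16 + 1| = √(16² + 1²) = 16.03
|j16 + 16| = √(16² + 16²) = 22.63
|j16 + 154| = √(16² + 154²) = 154.8
|j16 + 467| = √(16² + 467²) = 467.3
|G(j16)| = 0.387 / (16.03 × 22.63 × 154.8 × 467.3) = 1.4746e-08
20 log₁₀(1.4746e-08) = -156.63 dB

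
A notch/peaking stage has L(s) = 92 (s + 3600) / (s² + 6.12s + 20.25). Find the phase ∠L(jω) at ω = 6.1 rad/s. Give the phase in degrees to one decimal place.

-114.3°

∠(j6.1 + 3600) = arctan(6.1/3600) = 0.10°
∠[(j6.1)² + 6.12(j6.1) + 20.25] = ∠[-16.96 + j37.332] = 114.43°
∠L(j6.1) = 0.10° − 114.43° = -114.34°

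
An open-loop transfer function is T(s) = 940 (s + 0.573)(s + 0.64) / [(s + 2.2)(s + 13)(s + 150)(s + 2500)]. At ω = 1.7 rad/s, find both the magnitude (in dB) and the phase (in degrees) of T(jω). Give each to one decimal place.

|j1.7 + 0.573| = √(1.7² + 0.573²) = 1.794
|j1.7 + 0.64| = √(1.7² + 0.64²) = 1.816
|j1.7 + 2.2| = √(1.7² + 2.2²) = 2.78
|j1.7 + 13| = √(1.7² + 13²) = 13.11
|j1.7 + 150| = √(1.7² + 150²) = 150
|j1.7 + 2500| = √(1.7² + 2500²) = 2500
|T(j1.7)| = 940 × 1.794 × 1.816 / (2.78 × 13.11 × 150 × 2500) = 0.00022408
20 log₁₀(0.00022408) = -72.99 dB
∠(j1.7 + 0.573) = arctan(1.7/0.573) = 71.37°
∠(j1.7 + 0.64) = arctan(1.7/0.64) = 69.37°
∠(j1.7 + 2.2) = arctan(1.7/2.2) = 37.69°
∠(j1.7 + 13) = arctan(1.7/13) = 7.45°
∠(j1.7 + 150) = arctan(1.7/150) = 0.65°
∠(j1.7 + 2500) = arctan(1.7/2500) = 0.04°
∠T(j1.7) = 71.37° + 69.37° − (37.69° + 7.45° + 0.65° + 0.04°) = 94.91°

|T| = -73.0 dB, ∠T = 94.9°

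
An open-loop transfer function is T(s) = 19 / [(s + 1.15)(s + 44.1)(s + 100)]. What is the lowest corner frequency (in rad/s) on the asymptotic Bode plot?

1.15 rad/s

Break frequencies occur at each pole and zero magnitude: 1.15 rad/s, 44.1 rad/s, 100 rad/s.
The lowest is 1.15 rad/s.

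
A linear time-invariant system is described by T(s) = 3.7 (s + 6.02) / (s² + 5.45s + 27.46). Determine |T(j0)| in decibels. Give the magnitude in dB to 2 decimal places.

T(0) = 3.7 × 6.02 / 27.46 = 0.81114
20 log₁₀(0.81114) = -1.818 dB

-1.82 dB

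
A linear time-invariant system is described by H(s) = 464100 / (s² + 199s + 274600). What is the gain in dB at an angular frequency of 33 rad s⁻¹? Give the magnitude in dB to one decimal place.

4.6 dB

|(j33)² + 199(j33) + 274600| = |2.7351e+05 + j6567| = 2.736e+05
|H(j33)| = 464100 / 2.736e+05 = 1.6963
20 log₁₀(1.6963) = 4.59 dB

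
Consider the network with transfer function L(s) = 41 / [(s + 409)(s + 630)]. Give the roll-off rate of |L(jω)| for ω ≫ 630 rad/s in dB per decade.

-40 dB/decade

With 0 zeros and 2 poles, the high-frequency asymptotic slope is 20 × (0 − 2) = -40 dB/decade.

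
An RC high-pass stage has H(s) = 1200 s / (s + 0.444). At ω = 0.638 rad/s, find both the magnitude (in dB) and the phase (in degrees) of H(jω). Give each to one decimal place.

|H| = 59.9 dB, ∠H = 34.8°

|j0.638| = 0.638
|j0.638 + 0.444| = √(0.638² + 0.444²) = 0.7773
|H(j0.638)| = 1200 × 0.638 / 0.7773 = 984.96
20 log₁₀(984.96) = 59.87 dB
∠(j0.638) = 90.00°
∠(j0.638 + 0.444) = arctan(0.638/0.444) = 55.16°
∠H(j0.638) = 90.00° − 55.16° = 34.84°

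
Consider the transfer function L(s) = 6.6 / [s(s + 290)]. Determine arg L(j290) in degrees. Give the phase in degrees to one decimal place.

∠(j290 + 290) = arctan(290/290) = 45.00°
∠(j290) = 90.00°
∠L(j290) = − (45.00° + 90.00°) = -135.00°

-135.0 deg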